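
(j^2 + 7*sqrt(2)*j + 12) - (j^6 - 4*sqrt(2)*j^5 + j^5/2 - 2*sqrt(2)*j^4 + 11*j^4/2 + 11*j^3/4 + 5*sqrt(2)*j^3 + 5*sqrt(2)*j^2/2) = -j^6 - j^5/2 + 4*sqrt(2)*j^5 - 11*j^4/2 + 2*sqrt(2)*j^4 - 5*sqrt(2)*j^3 - 11*j^3/4 - 5*sqrt(2)*j^2/2 + j^2 + 7*sqrt(2)*j + 12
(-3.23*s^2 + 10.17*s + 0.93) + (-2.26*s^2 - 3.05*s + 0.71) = -5.49*s^2 + 7.12*s + 1.64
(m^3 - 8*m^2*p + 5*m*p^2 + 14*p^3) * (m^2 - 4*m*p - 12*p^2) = m^5 - 12*m^4*p + 25*m^3*p^2 + 90*m^2*p^3 - 116*m*p^4 - 168*p^5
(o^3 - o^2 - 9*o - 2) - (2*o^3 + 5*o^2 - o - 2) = -o^3 - 6*o^2 - 8*o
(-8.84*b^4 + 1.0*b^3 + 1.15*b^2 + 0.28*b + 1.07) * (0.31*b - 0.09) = -2.7404*b^5 + 1.1056*b^4 + 0.2665*b^3 - 0.0167*b^2 + 0.3065*b - 0.0963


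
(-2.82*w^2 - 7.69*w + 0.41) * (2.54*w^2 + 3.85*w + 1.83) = -7.1628*w^4 - 30.3896*w^3 - 33.7257*w^2 - 12.4942*w + 0.7503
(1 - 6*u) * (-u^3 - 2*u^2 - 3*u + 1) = 6*u^4 + 11*u^3 + 16*u^2 - 9*u + 1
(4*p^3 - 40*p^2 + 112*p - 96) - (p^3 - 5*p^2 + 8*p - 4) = 3*p^3 - 35*p^2 + 104*p - 92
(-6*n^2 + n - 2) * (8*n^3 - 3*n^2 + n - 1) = -48*n^5 + 26*n^4 - 25*n^3 + 13*n^2 - 3*n + 2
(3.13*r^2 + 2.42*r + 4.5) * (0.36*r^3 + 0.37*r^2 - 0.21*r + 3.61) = 1.1268*r^5 + 2.0293*r^4 + 1.8581*r^3 + 12.4561*r^2 + 7.7912*r + 16.245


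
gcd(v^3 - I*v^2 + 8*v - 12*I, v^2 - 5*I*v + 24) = v + 3*I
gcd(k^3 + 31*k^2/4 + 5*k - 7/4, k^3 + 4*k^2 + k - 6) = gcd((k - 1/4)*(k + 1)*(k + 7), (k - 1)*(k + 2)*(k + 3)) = 1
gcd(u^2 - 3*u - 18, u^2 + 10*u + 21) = u + 3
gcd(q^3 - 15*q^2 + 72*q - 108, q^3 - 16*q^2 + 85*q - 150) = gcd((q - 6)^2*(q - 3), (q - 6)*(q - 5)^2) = q - 6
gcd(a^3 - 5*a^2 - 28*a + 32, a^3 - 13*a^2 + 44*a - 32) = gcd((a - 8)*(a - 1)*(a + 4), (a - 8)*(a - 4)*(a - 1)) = a^2 - 9*a + 8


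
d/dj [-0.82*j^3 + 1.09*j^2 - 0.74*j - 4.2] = -2.46*j^2 + 2.18*j - 0.74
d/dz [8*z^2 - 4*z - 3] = 16*z - 4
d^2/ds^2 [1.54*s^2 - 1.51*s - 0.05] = 3.08000000000000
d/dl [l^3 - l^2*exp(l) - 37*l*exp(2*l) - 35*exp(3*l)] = -l^2*exp(l) + 3*l^2 - 74*l*exp(2*l) - 2*l*exp(l) - 105*exp(3*l) - 37*exp(2*l)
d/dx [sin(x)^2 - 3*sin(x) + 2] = (2*sin(x) - 3)*cos(x)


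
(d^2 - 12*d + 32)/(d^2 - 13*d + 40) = (d - 4)/(d - 5)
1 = 1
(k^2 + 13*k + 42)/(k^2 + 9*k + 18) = (k + 7)/(k + 3)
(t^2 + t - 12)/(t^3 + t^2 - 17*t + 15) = (t + 4)/(t^2 + 4*t - 5)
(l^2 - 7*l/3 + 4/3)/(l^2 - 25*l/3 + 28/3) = (l - 1)/(l - 7)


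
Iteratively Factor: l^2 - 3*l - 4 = (l + 1)*(l - 4)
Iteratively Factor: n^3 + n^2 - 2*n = (n)*(n^2 + n - 2) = n*(n + 2)*(n - 1)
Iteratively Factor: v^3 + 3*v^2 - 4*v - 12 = (v + 2)*(v^2 + v - 6) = (v + 2)*(v + 3)*(v - 2)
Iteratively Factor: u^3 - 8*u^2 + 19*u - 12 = (u - 3)*(u^2 - 5*u + 4) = (u - 4)*(u - 3)*(u - 1)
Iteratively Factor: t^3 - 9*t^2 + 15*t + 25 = (t - 5)*(t^2 - 4*t - 5) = (t - 5)^2*(t + 1)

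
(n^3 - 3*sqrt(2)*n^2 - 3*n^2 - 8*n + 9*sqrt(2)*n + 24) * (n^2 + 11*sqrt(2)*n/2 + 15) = n^5 - 3*n^4 + 5*sqrt(2)*n^4/2 - 26*n^3 - 15*sqrt(2)*n^3/2 - 89*sqrt(2)*n^2 + 78*n^2 - 120*n + 267*sqrt(2)*n + 360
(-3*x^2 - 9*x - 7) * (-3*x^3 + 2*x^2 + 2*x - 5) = 9*x^5 + 21*x^4 - 3*x^3 - 17*x^2 + 31*x + 35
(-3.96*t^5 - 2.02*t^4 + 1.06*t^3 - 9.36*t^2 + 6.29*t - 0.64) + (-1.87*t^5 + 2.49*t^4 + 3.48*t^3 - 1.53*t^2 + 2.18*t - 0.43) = -5.83*t^5 + 0.47*t^4 + 4.54*t^3 - 10.89*t^2 + 8.47*t - 1.07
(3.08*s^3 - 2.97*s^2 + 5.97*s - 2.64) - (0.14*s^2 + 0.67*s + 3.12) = 3.08*s^3 - 3.11*s^2 + 5.3*s - 5.76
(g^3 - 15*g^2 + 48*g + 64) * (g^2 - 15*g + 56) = g^5 - 30*g^4 + 329*g^3 - 1496*g^2 + 1728*g + 3584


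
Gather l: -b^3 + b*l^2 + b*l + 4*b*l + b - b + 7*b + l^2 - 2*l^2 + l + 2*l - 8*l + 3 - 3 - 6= -b^3 + 7*b + l^2*(b - 1) + l*(5*b - 5) - 6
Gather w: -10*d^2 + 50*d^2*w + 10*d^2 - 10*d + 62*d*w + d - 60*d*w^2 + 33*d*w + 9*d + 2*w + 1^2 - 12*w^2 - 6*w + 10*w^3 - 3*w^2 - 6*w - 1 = 10*w^3 + w^2*(-60*d - 15) + w*(50*d^2 + 95*d - 10)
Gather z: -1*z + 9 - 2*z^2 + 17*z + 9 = -2*z^2 + 16*z + 18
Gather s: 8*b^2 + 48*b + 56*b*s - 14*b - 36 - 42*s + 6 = 8*b^2 + 34*b + s*(56*b - 42) - 30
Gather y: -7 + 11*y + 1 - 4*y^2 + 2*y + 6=-4*y^2 + 13*y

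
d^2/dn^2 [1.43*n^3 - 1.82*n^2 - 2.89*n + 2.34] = 8.58*n - 3.64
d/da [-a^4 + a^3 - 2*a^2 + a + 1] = -4*a^3 + 3*a^2 - 4*a + 1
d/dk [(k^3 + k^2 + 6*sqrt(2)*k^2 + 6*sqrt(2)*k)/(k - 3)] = 2*(k^3 - 4*k^2 + 3*sqrt(2)*k^2 - 18*sqrt(2)*k - 3*k - 9*sqrt(2))/(k^2 - 6*k + 9)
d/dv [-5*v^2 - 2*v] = -10*v - 2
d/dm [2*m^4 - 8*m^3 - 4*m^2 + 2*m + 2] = 8*m^3 - 24*m^2 - 8*m + 2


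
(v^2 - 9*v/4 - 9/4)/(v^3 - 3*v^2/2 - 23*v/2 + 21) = (4*v + 3)/(2*(2*v^2 + 3*v - 14))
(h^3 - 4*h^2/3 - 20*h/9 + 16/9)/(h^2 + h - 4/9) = (3*h^2 - 8*h + 4)/(3*h - 1)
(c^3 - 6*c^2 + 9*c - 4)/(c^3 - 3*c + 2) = (c - 4)/(c + 2)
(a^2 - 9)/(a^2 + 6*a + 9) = (a - 3)/(a + 3)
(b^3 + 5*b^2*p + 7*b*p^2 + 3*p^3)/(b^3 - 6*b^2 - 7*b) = (b^3 + 5*b^2*p + 7*b*p^2 + 3*p^3)/(b*(b^2 - 6*b - 7))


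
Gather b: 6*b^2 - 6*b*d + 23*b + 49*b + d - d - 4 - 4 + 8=6*b^2 + b*(72 - 6*d)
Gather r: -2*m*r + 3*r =r*(3 - 2*m)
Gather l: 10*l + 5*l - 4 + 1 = 15*l - 3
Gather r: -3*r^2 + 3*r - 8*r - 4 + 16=-3*r^2 - 5*r + 12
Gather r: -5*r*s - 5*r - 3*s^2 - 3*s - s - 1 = r*(-5*s - 5) - 3*s^2 - 4*s - 1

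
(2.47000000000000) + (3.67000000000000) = 6.14000000000000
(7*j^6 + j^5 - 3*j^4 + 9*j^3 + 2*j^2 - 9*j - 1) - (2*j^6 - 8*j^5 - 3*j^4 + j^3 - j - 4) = 5*j^6 + 9*j^5 + 8*j^3 + 2*j^2 - 8*j + 3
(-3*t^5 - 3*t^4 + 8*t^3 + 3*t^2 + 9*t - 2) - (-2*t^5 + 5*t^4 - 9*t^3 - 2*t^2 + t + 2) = -t^5 - 8*t^4 + 17*t^3 + 5*t^2 + 8*t - 4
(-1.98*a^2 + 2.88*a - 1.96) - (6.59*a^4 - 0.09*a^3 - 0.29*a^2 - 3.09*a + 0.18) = -6.59*a^4 + 0.09*a^3 - 1.69*a^2 + 5.97*a - 2.14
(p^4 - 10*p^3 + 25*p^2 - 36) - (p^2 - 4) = p^4 - 10*p^3 + 24*p^2 - 32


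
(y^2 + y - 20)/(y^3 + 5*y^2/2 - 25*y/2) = 2*(y - 4)/(y*(2*y - 5))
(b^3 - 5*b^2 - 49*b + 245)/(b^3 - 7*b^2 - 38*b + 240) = (b^2 - 49)/(b^2 - 2*b - 48)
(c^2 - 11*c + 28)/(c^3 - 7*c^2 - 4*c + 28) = (c - 4)/(c^2 - 4)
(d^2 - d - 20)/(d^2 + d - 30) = (d + 4)/(d + 6)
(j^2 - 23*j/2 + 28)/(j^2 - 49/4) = 2*(j - 8)/(2*j + 7)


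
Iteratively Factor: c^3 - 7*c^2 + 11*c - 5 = (c - 1)*(c^2 - 6*c + 5) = (c - 1)^2*(c - 5)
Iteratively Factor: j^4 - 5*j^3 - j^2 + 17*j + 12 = (j - 3)*(j^3 - 2*j^2 - 7*j - 4) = (j - 4)*(j - 3)*(j^2 + 2*j + 1) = (j - 4)*(j - 3)*(j + 1)*(j + 1)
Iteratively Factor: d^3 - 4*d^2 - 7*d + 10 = (d - 5)*(d^2 + d - 2) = (d - 5)*(d + 2)*(d - 1)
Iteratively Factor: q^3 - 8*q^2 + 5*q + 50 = (q - 5)*(q^2 - 3*q - 10) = (q - 5)^2*(q + 2)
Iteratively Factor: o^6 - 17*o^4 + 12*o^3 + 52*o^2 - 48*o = (o - 3)*(o^5 + 3*o^4 - 8*o^3 - 12*o^2 + 16*o) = (o - 3)*(o + 4)*(o^4 - o^3 - 4*o^2 + 4*o) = (o - 3)*(o + 2)*(o + 4)*(o^3 - 3*o^2 + 2*o) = (o - 3)*(o - 2)*(o + 2)*(o + 4)*(o^2 - o) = (o - 3)*(o - 2)*(o - 1)*(o + 2)*(o + 4)*(o)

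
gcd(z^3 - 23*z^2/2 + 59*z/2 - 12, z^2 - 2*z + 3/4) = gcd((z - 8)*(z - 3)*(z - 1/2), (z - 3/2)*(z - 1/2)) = z - 1/2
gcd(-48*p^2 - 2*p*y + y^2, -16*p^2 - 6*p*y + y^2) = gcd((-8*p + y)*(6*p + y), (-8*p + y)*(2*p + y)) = -8*p + y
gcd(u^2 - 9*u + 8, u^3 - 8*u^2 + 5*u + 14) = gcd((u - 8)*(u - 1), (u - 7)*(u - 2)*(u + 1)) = 1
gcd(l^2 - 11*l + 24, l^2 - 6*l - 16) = l - 8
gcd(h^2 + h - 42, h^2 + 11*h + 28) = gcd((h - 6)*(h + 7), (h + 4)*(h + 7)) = h + 7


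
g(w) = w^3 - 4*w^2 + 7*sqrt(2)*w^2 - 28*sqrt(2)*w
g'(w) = 3*w^2 - 8*w + 14*sqrt(2)*w - 28*sqrt(2)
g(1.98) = -47.51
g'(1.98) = -4.47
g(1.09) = -34.86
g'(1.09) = -23.17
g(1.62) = -44.41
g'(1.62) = -12.61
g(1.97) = -47.47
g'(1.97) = -4.71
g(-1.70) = 79.45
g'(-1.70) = -50.99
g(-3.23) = 155.75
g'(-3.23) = -46.41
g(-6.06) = 234.07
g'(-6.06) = -0.93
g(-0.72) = 31.20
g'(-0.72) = -46.54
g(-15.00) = -1453.64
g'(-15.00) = 458.42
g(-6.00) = 233.97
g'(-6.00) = -2.39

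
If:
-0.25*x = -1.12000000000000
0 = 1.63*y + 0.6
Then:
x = 4.48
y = -0.37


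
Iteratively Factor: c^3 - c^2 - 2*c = (c - 2)*(c^2 + c) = c*(c - 2)*(c + 1)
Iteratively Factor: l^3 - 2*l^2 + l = (l - 1)*(l^2 - l) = (l - 1)^2*(l)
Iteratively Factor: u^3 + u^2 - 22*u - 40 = (u - 5)*(u^2 + 6*u + 8) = (u - 5)*(u + 4)*(u + 2)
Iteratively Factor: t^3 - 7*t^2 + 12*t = (t - 4)*(t^2 - 3*t) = t*(t - 4)*(t - 3)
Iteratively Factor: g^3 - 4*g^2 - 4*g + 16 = (g - 2)*(g^2 - 2*g - 8) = (g - 2)*(g + 2)*(g - 4)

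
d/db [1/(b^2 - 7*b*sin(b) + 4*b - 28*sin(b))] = (7*b*cos(b) - 2*b + 7*sin(b) + 28*cos(b) - 4)/((b + 4)^2*(b - 7*sin(b))^2)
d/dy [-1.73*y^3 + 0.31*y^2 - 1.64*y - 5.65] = -5.19*y^2 + 0.62*y - 1.64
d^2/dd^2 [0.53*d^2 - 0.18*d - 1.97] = 1.06000000000000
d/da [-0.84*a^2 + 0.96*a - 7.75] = 0.96 - 1.68*a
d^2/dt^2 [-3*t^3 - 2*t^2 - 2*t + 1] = -18*t - 4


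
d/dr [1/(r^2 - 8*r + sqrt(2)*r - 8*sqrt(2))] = (-2*r - sqrt(2) + 8)/(r^2 - 8*r + sqrt(2)*r - 8*sqrt(2))^2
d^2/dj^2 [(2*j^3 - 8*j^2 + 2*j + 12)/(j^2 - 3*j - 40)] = 8*(19*j^3 - 51*j^2 + 2433*j - 3113)/(j^6 - 9*j^5 - 93*j^4 + 693*j^3 + 3720*j^2 - 14400*j - 64000)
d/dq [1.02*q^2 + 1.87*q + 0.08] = 2.04*q + 1.87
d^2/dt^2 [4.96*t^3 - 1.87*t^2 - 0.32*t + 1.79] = 29.76*t - 3.74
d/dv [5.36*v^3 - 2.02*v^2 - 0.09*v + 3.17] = 16.08*v^2 - 4.04*v - 0.09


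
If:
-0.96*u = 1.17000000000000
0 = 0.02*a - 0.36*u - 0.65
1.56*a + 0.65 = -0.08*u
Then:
No Solution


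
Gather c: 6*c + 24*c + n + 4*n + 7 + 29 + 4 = 30*c + 5*n + 40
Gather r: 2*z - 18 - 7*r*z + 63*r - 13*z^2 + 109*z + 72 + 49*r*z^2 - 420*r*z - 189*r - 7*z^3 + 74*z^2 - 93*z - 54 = r*(49*z^2 - 427*z - 126) - 7*z^3 + 61*z^2 + 18*z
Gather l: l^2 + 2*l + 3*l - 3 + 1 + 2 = l^2 + 5*l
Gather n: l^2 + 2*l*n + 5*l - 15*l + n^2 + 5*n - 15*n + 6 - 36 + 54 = l^2 - 10*l + n^2 + n*(2*l - 10) + 24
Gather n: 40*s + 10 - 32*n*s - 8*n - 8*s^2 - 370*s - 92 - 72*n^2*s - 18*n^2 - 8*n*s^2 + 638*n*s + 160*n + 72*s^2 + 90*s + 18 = n^2*(-72*s - 18) + n*(-8*s^2 + 606*s + 152) + 64*s^2 - 240*s - 64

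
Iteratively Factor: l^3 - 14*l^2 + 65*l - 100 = (l - 5)*(l^2 - 9*l + 20) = (l - 5)*(l - 4)*(l - 5)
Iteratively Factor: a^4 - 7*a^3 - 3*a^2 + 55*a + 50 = (a + 1)*(a^3 - 8*a^2 + 5*a + 50) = (a + 1)*(a + 2)*(a^2 - 10*a + 25) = (a - 5)*(a + 1)*(a + 2)*(a - 5)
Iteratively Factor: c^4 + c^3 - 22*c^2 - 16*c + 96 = (c - 4)*(c^3 + 5*c^2 - 2*c - 24) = (c - 4)*(c - 2)*(c^2 + 7*c + 12) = (c - 4)*(c - 2)*(c + 4)*(c + 3)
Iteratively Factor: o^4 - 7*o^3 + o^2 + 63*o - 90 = (o - 2)*(o^3 - 5*o^2 - 9*o + 45) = (o - 2)*(o + 3)*(o^2 - 8*o + 15) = (o - 3)*(o - 2)*(o + 3)*(o - 5)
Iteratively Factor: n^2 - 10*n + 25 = (n - 5)*(n - 5)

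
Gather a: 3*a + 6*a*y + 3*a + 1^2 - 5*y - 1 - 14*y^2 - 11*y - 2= a*(6*y + 6) - 14*y^2 - 16*y - 2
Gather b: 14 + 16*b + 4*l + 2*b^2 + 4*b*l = 2*b^2 + b*(4*l + 16) + 4*l + 14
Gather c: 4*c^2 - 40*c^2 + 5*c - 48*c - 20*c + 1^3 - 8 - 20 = -36*c^2 - 63*c - 27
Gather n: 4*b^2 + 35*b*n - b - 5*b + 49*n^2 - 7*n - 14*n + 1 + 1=4*b^2 - 6*b + 49*n^2 + n*(35*b - 21) + 2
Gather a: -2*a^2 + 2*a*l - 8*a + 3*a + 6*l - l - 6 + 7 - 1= -2*a^2 + a*(2*l - 5) + 5*l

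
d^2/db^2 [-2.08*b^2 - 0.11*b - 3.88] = -4.16000000000000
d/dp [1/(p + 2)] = -1/(p + 2)^2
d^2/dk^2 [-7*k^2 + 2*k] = -14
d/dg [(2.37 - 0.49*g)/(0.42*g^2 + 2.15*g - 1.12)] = (0.2058*g^2 - 1.9908*g - 4.5467)/(0.1764*g^4 + 1.806*g^3 + 3.6817*g^2 - 4.816*g + 1.2544)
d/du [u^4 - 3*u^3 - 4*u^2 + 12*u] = 4*u^3 - 9*u^2 - 8*u + 12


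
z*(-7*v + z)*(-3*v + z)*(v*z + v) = 21*v^3*z^2 + 21*v^3*z - 10*v^2*z^3 - 10*v^2*z^2 + v*z^4 + v*z^3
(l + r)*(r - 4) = l*r - 4*l + r^2 - 4*r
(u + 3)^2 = u^2 + 6*u + 9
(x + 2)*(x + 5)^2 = x^3 + 12*x^2 + 45*x + 50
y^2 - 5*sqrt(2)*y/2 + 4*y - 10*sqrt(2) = (y + 4)*(y - 5*sqrt(2)/2)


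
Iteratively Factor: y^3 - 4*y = (y - 2)*(y^2 + 2*y) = y*(y - 2)*(y + 2)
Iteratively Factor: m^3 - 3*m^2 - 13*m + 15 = (m + 3)*(m^2 - 6*m + 5) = (m - 5)*(m + 3)*(m - 1)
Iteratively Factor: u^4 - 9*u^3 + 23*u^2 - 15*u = (u)*(u^3 - 9*u^2 + 23*u - 15) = u*(u - 1)*(u^2 - 8*u + 15) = u*(u - 3)*(u - 1)*(u - 5)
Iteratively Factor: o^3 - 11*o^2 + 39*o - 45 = (o - 5)*(o^2 - 6*o + 9) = (o - 5)*(o - 3)*(o - 3)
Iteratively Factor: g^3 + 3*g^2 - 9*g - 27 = (g + 3)*(g^2 - 9) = (g + 3)^2*(g - 3)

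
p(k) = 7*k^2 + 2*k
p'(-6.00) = -82.00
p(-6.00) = 240.00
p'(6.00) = 86.00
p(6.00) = 264.00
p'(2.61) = 38.54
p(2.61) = 52.90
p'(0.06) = 2.84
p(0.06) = 0.15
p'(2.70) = 39.80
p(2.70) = 56.43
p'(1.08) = 17.12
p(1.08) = 10.32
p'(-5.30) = -72.20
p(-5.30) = 186.03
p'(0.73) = 12.22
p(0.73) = 5.19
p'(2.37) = 35.18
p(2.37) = 44.06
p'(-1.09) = -13.26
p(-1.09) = 6.14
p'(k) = 14*k + 2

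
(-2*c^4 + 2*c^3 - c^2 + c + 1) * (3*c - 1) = -6*c^5 + 8*c^4 - 5*c^3 + 4*c^2 + 2*c - 1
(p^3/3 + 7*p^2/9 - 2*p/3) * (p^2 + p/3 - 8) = p^5/3 + 8*p^4/9 - 83*p^3/27 - 58*p^2/9 + 16*p/3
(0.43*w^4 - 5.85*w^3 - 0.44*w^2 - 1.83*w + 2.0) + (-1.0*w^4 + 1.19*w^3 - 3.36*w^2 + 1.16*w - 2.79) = -0.57*w^4 - 4.66*w^3 - 3.8*w^2 - 0.67*w - 0.79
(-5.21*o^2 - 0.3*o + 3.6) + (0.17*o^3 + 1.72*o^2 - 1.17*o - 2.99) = 0.17*o^3 - 3.49*o^2 - 1.47*o + 0.61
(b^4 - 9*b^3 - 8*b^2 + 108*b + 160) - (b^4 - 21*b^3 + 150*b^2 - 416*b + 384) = 12*b^3 - 158*b^2 + 524*b - 224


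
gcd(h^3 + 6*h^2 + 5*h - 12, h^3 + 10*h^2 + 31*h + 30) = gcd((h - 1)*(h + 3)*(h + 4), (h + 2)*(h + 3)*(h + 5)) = h + 3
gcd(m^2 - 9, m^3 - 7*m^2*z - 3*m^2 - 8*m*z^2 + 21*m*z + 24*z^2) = m - 3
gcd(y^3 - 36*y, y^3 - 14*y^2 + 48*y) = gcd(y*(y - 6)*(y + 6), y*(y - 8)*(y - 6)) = y^2 - 6*y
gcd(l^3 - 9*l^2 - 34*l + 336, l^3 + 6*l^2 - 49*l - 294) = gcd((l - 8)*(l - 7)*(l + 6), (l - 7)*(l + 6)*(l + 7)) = l^2 - l - 42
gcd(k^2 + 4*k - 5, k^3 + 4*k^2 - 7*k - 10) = k + 5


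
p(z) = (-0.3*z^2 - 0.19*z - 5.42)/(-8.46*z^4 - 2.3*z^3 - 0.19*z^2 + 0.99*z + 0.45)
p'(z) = (-0.6*z - 0.19)/(-8.46*z^4 - 2.3*z^3 - 0.19*z^2 + 0.99*z + 0.45) + (-0.3*z^2 - 0.19*z - 5.42)*(33.84*z^3 + 6.9*z^2 + 0.38*z - 0.99)/(-8.46*z^4 - 2.3*z^3 - 0.19*z^2 + 0.99*z + 0.45)^2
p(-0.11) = -15.86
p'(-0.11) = 45.89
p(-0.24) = -26.28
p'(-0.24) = 147.25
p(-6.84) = 0.00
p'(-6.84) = 0.00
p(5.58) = 0.00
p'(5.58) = -0.00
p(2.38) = 0.03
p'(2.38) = -0.04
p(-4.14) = 0.00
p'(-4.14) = 0.00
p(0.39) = -11.66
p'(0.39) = -55.27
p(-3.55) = 0.01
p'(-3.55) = 0.01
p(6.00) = 0.00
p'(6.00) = -0.00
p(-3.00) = 0.01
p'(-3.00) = 0.01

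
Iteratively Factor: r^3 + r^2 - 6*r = (r + 3)*(r^2 - 2*r) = r*(r + 3)*(r - 2)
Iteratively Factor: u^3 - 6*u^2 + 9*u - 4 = (u - 1)*(u^2 - 5*u + 4) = (u - 4)*(u - 1)*(u - 1)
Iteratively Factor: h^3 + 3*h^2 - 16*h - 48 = (h + 4)*(h^2 - h - 12) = (h - 4)*(h + 4)*(h + 3)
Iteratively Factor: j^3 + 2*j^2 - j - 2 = (j + 2)*(j^2 - 1) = (j + 1)*(j + 2)*(j - 1)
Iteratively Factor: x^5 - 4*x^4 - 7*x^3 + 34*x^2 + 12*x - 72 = (x - 3)*(x^4 - x^3 - 10*x^2 + 4*x + 24) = (x - 3)*(x - 2)*(x^3 + x^2 - 8*x - 12) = (x - 3)*(x - 2)*(x + 2)*(x^2 - x - 6) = (x - 3)*(x - 2)*(x + 2)^2*(x - 3)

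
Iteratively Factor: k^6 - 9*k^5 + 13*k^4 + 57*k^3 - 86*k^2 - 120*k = (k - 3)*(k^5 - 6*k^4 - 5*k^3 + 42*k^2 + 40*k) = (k - 5)*(k - 3)*(k^4 - k^3 - 10*k^2 - 8*k) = (k - 5)*(k - 3)*(k + 2)*(k^3 - 3*k^2 - 4*k) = (k - 5)*(k - 4)*(k - 3)*(k + 2)*(k^2 + k) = (k - 5)*(k - 4)*(k - 3)*(k + 1)*(k + 2)*(k)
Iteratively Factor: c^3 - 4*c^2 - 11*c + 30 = (c - 2)*(c^2 - 2*c - 15) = (c - 5)*(c - 2)*(c + 3)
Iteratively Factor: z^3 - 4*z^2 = (z - 4)*(z^2) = z*(z - 4)*(z)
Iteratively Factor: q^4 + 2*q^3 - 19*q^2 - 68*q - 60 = (q - 5)*(q^3 + 7*q^2 + 16*q + 12) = (q - 5)*(q + 2)*(q^2 + 5*q + 6) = (q - 5)*(q + 2)*(q + 3)*(q + 2)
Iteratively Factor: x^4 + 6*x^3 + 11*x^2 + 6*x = (x + 2)*(x^3 + 4*x^2 + 3*x) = (x + 1)*(x + 2)*(x^2 + 3*x) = (x + 1)*(x + 2)*(x + 3)*(x)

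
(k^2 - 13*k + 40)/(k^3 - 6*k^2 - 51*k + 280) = 1/(k + 7)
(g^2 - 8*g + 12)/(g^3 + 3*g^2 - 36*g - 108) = (g - 2)/(g^2 + 9*g + 18)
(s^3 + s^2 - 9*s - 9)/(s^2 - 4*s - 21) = (s^2 - 2*s - 3)/(s - 7)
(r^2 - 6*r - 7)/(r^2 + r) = (r - 7)/r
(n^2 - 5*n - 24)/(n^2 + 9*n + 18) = (n - 8)/(n + 6)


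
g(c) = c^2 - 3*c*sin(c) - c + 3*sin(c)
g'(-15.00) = -65.51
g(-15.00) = 208.79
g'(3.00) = 10.52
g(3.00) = 5.15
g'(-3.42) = -21.41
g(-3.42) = 18.76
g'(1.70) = -0.30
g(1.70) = -0.89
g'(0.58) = -0.43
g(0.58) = 0.45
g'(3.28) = 12.75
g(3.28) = 8.42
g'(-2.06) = -6.79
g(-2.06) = -1.80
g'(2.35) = 4.41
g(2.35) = 0.29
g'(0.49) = -0.08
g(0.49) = 0.47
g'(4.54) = 12.86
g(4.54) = 26.53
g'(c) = -3*c*cos(c) + 2*c - 3*sin(c) + 3*cos(c) - 1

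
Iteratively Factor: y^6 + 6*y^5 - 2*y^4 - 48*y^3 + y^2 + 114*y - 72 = (y + 3)*(y^5 + 3*y^4 - 11*y^3 - 15*y^2 + 46*y - 24) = (y - 1)*(y + 3)*(y^4 + 4*y^3 - 7*y^2 - 22*y + 24) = (y - 1)*(y + 3)*(y + 4)*(y^3 - 7*y + 6) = (y - 1)^2*(y + 3)*(y + 4)*(y^2 + y - 6) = (y - 1)^2*(y + 3)^2*(y + 4)*(y - 2)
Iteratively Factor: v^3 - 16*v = (v + 4)*(v^2 - 4*v) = v*(v + 4)*(v - 4)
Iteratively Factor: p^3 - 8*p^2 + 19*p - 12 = (p - 1)*(p^2 - 7*p + 12) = (p - 3)*(p - 1)*(p - 4)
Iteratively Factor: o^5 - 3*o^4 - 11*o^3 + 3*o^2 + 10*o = (o - 5)*(o^4 + 2*o^3 - o^2 - 2*o) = (o - 5)*(o + 2)*(o^3 - o) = o*(o - 5)*(o + 2)*(o^2 - 1) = o*(o - 5)*(o + 1)*(o + 2)*(o - 1)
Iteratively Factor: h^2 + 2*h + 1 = (h + 1)*(h + 1)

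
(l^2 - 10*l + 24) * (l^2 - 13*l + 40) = l^4 - 23*l^3 + 194*l^2 - 712*l + 960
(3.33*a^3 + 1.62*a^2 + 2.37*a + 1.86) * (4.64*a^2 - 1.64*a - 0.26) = 15.4512*a^5 + 2.0556*a^4 + 7.4742*a^3 + 4.3224*a^2 - 3.6666*a - 0.4836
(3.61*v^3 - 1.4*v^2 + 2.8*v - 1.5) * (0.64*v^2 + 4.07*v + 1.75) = 2.3104*v^5 + 13.7967*v^4 + 2.4115*v^3 + 7.986*v^2 - 1.205*v - 2.625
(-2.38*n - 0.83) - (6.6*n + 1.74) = -8.98*n - 2.57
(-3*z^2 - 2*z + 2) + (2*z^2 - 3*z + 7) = -z^2 - 5*z + 9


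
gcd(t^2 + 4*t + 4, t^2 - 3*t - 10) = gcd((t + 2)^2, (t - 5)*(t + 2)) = t + 2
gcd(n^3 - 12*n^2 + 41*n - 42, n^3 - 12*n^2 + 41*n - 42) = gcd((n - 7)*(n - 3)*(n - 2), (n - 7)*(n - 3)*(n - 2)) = n^3 - 12*n^2 + 41*n - 42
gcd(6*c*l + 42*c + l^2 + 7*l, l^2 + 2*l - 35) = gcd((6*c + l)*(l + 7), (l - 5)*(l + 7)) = l + 7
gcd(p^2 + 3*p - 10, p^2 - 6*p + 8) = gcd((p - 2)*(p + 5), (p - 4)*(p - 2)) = p - 2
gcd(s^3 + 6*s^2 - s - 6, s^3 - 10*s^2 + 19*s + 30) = s + 1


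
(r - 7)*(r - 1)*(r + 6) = r^3 - 2*r^2 - 41*r + 42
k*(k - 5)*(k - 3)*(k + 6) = k^4 - 2*k^3 - 33*k^2 + 90*k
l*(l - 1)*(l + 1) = l^3 - l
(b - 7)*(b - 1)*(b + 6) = b^3 - 2*b^2 - 41*b + 42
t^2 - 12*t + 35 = (t - 7)*(t - 5)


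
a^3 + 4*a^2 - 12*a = a*(a - 2)*(a + 6)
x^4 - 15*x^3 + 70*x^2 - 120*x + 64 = (x - 8)*(x - 4)*(x - 2)*(x - 1)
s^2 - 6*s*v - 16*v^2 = (s - 8*v)*(s + 2*v)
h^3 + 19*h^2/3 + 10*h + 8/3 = (h + 1/3)*(h + 2)*(h + 4)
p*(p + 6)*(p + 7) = p^3 + 13*p^2 + 42*p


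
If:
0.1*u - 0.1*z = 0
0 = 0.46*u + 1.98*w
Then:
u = z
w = -0.232323232323232*z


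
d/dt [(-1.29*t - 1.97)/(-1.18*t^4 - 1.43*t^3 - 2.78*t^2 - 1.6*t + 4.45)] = (1.5222*t^4 + 1.8447*t^3 + 3.5862*t^2 + 2.064*t - (1.29*t + 1.97)*(4.72*t^3 + 4.29*t^2 + 5.56*t + 1.6) - 5.7405)/(1.18*t^4 + 1.43*t^3 + 2.78*t^2 + 1.6*t - 4.45)^2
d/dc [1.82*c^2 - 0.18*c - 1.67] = 3.64*c - 0.18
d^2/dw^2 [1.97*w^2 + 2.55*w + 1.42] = 3.94000000000000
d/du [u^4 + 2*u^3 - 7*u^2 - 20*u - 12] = 4*u^3 + 6*u^2 - 14*u - 20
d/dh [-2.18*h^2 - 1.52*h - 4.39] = -4.36*h - 1.52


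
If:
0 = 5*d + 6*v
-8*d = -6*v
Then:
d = 0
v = 0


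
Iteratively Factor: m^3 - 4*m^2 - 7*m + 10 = (m - 5)*(m^2 + m - 2) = (m - 5)*(m - 1)*(m + 2)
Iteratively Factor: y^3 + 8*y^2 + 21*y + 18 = (y + 3)*(y^2 + 5*y + 6) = (y + 2)*(y + 3)*(y + 3)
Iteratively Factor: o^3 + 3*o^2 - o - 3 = (o - 1)*(o^2 + 4*o + 3) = (o - 1)*(o + 1)*(o + 3)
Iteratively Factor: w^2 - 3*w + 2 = (w - 1)*(w - 2)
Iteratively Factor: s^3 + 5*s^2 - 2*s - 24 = (s - 2)*(s^2 + 7*s + 12) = (s - 2)*(s + 4)*(s + 3)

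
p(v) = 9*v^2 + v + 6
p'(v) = 18*v + 1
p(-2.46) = 58.00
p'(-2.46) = -43.28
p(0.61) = 9.96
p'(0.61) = 11.98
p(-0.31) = 6.55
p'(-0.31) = -4.58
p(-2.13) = 44.70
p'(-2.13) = -37.34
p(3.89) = 146.08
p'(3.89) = 71.02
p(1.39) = 24.78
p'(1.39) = 26.02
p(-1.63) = 28.28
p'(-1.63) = -28.34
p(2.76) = 77.32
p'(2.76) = 50.68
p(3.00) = 90.00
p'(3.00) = 55.00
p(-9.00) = 726.00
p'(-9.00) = -161.00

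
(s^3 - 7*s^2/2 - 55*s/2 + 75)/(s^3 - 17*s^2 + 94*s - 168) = (2*s^2 + 5*s - 25)/(2*(s^2 - 11*s + 28))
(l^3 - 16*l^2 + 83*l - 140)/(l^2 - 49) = (l^2 - 9*l + 20)/(l + 7)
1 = 1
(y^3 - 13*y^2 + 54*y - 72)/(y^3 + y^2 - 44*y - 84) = (y^3 - 13*y^2 + 54*y - 72)/(y^3 + y^2 - 44*y - 84)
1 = 1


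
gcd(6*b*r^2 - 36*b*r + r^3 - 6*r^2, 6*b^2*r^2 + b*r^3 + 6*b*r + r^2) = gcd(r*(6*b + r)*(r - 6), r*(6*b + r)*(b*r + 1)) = 6*b*r + r^2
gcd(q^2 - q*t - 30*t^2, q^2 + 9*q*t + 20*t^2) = q + 5*t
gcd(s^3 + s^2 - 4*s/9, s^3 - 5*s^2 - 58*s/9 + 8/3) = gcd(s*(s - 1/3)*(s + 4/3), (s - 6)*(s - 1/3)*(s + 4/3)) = s^2 + s - 4/9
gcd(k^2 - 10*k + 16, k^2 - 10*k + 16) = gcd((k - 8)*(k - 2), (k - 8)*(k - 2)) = k^2 - 10*k + 16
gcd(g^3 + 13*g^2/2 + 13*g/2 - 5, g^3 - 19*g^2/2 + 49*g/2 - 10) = g - 1/2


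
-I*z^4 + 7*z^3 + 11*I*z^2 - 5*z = z*(z + I)*(z + 5*I)*(-I*z + 1)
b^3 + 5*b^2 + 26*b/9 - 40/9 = (b - 2/3)*(b + 5/3)*(b + 4)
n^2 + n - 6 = (n - 2)*(n + 3)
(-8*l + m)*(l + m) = -8*l^2 - 7*l*m + m^2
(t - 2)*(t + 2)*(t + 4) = t^3 + 4*t^2 - 4*t - 16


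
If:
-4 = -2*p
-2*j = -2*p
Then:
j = 2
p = 2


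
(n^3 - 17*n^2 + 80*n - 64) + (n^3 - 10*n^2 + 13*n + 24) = 2*n^3 - 27*n^2 + 93*n - 40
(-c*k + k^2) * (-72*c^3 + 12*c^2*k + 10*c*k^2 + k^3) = 72*c^4*k - 84*c^3*k^2 + 2*c^2*k^3 + 9*c*k^4 + k^5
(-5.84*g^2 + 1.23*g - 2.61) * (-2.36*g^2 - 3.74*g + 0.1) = 13.7824*g^4 + 18.9388*g^3 + 0.9754*g^2 + 9.8844*g - 0.261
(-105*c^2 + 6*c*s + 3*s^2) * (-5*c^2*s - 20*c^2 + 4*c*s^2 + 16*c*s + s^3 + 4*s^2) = 525*c^4*s + 2100*c^4 - 450*c^3*s^2 - 1800*c^3*s - 96*c^2*s^3 - 384*c^2*s^2 + 18*c*s^4 + 72*c*s^3 + 3*s^5 + 12*s^4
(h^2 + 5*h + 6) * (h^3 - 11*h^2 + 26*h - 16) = h^5 - 6*h^4 - 23*h^3 + 48*h^2 + 76*h - 96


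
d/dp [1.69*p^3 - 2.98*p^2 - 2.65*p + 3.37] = 5.07*p^2 - 5.96*p - 2.65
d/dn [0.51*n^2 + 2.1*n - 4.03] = 1.02*n + 2.1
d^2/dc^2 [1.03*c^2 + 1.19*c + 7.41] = 2.06000000000000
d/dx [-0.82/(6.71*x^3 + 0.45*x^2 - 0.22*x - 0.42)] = (16.5066*x^2 + 0.738*x - 0.1804)/(6.71*x^3 + 0.45*x^2 - 0.22*x - 0.42)^2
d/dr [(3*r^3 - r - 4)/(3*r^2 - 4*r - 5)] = (9*r^4 - 24*r^3 - 42*r^2 + 24*r - 11)/(9*r^4 - 24*r^3 - 14*r^2 + 40*r + 25)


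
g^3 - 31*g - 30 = (g - 6)*(g + 1)*(g + 5)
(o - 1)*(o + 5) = o^2 + 4*o - 5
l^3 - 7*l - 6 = (l - 3)*(l + 1)*(l + 2)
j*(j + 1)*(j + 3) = j^3 + 4*j^2 + 3*j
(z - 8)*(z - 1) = z^2 - 9*z + 8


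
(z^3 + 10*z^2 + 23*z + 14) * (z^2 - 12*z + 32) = z^5 - 2*z^4 - 65*z^3 + 58*z^2 + 568*z + 448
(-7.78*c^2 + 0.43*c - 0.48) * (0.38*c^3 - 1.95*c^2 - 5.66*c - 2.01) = -2.9564*c^5 + 15.3344*c^4 + 43.0139*c^3 + 14.14*c^2 + 1.8525*c + 0.9648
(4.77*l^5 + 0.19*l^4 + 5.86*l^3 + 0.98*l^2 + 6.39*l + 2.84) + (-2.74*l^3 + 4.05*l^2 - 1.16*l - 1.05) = 4.77*l^5 + 0.19*l^4 + 3.12*l^3 + 5.03*l^2 + 5.23*l + 1.79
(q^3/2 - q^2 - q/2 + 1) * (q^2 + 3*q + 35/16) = q^5/2 + q^4/2 - 77*q^3/32 - 43*q^2/16 + 61*q/32 + 35/16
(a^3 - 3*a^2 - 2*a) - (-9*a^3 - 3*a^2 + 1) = 10*a^3 - 2*a - 1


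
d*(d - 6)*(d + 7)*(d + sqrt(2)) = d^4 + d^3 + sqrt(2)*d^3 - 42*d^2 + sqrt(2)*d^2 - 42*sqrt(2)*d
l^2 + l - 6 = (l - 2)*(l + 3)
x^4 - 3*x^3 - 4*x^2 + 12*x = x*(x - 3)*(x - 2)*(x + 2)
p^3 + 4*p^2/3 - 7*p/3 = p*(p - 1)*(p + 7/3)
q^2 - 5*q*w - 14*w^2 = (q - 7*w)*(q + 2*w)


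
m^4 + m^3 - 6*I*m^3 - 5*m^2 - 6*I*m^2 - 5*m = m*(m + 1)*(m - 5*I)*(m - I)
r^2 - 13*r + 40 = (r - 8)*(r - 5)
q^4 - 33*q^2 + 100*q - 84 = (q - 3)*(q - 2)^2*(q + 7)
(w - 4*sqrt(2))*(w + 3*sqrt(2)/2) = w^2 - 5*sqrt(2)*w/2 - 12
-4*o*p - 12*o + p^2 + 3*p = (-4*o + p)*(p + 3)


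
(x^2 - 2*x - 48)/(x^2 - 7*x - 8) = (x + 6)/(x + 1)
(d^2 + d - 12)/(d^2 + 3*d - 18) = (d + 4)/(d + 6)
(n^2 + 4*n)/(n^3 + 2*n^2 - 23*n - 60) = n/(n^2 - 2*n - 15)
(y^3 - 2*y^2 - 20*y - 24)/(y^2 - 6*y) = y + 4 + 4/y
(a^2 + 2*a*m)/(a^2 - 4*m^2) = a/(a - 2*m)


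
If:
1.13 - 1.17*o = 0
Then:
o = 0.97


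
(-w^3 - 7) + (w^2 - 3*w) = -w^3 + w^2 - 3*w - 7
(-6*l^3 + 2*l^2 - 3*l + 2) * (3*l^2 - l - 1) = -18*l^5 + 12*l^4 - 5*l^3 + 7*l^2 + l - 2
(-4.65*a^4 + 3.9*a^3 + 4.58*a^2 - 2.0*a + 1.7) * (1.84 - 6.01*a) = 27.9465*a^5 - 31.995*a^4 - 20.3498*a^3 + 20.4472*a^2 - 13.897*a + 3.128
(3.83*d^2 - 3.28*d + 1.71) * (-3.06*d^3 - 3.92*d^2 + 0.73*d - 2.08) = -11.7198*d^5 - 4.9768*d^4 + 10.4209*d^3 - 17.064*d^2 + 8.0707*d - 3.5568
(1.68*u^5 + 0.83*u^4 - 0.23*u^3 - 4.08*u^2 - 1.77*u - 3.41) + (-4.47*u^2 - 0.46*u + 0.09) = 1.68*u^5 + 0.83*u^4 - 0.23*u^3 - 8.55*u^2 - 2.23*u - 3.32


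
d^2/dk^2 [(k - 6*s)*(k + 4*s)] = 2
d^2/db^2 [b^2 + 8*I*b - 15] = 2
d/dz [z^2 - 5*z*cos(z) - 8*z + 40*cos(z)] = 5*z*sin(z) + 2*z - 40*sin(z) - 5*cos(z) - 8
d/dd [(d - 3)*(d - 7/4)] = 2*d - 19/4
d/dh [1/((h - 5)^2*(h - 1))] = ((1 - h)*(h - 5) - 2*(h - 1)^2)/((h - 5)^3*(h - 1)^3)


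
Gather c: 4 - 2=2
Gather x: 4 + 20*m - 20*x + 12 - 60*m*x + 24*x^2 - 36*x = 20*m + 24*x^2 + x*(-60*m - 56) + 16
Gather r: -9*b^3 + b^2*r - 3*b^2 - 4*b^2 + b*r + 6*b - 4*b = -9*b^3 - 7*b^2 + 2*b + r*(b^2 + b)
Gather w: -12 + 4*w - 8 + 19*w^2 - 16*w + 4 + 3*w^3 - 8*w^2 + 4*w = 3*w^3 + 11*w^2 - 8*w - 16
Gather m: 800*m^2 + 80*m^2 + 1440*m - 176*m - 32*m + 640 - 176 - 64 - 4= 880*m^2 + 1232*m + 396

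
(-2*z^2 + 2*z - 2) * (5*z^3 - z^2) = -10*z^5 + 12*z^4 - 12*z^3 + 2*z^2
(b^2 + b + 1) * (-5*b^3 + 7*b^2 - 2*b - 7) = -5*b^5 + 2*b^4 - 2*b^2 - 9*b - 7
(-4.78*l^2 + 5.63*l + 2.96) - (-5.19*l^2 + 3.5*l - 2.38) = 0.41*l^2 + 2.13*l + 5.34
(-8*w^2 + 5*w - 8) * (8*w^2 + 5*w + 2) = -64*w^4 - 55*w^2 - 30*w - 16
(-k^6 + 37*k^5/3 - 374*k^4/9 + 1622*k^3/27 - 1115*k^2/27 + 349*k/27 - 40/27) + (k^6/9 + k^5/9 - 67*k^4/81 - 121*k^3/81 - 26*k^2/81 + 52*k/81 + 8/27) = -8*k^6/9 + 112*k^5/9 - 3433*k^4/81 + 4745*k^3/81 - 3371*k^2/81 + 1099*k/81 - 32/27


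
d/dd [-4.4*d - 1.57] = -4.40000000000000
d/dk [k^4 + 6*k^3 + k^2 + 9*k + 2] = 4*k^3 + 18*k^2 + 2*k + 9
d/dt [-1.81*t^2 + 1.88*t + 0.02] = 1.88 - 3.62*t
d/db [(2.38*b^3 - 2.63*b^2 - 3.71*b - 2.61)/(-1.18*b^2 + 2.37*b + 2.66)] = (-2.8084*b^4 + 11.2812*b^3 + 8.3815*b^2 - 20.1512*b - 3.6829)/(1.3924*b^4 - 5.5932*b^3 - 0.660699999999999*b^2 + 12.6084*b + 7.0756)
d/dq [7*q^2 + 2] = 14*q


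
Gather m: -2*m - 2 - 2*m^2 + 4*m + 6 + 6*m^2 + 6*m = 4*m^2 + 8*m + 4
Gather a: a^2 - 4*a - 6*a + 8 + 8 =a^2 - 10*a + 16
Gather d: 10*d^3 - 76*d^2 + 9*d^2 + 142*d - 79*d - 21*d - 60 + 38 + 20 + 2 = 10*d^3 - 67*d^2 + 42*d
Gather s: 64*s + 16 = 64*s + 16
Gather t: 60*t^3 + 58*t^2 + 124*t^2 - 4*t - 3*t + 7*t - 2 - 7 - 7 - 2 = 60*t^3 + 182*t^2 - 18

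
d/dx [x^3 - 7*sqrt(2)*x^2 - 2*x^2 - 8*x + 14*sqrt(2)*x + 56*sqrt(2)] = 3*x^2 - 14*sqrt(2)*x - 4*x - 8 + 14*sqrt(2)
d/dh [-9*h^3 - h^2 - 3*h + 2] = -27*h^2 - 2*h - 3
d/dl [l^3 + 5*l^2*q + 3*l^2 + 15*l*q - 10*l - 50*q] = 3*l^2 + 10*l*q + 6*l + 15*q - 10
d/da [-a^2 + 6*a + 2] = 6 - 2*a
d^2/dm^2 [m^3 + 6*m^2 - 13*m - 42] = 6*m + 12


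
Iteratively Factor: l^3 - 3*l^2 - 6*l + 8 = (l + 2)*(l^2 - 5*l + 4) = (l - 4)*(l + 2)*(l - 1)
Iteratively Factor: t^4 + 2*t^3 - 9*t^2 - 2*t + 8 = (t + 4)*(t^3 - 2*t^2 - t + 2) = (t + 1)*(t + 4)*(t^2 - 3*t + 2) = (t - 2)*(t + 1)*(t + 4)*(t - 1)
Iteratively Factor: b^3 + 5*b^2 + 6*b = (b)*(b^2 + 5*b + 6) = b*(b + 2)*(b + 3)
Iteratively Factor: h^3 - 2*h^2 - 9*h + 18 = (h - 2)*(h^2 - 9) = (h - 3)*(h - 2)*(h + 3)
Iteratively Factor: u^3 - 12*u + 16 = (u - 2)*(u^2 + 2*u - 8) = (u - 2)^2*(u + 4)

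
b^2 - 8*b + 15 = (b - 5)*(b - 3)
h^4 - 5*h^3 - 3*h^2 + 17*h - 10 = (h - 5)*(h - 1)^2*(h + 2)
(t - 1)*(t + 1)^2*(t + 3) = t^4 + 4*t^3 + 2*t^2 - 4*t - 3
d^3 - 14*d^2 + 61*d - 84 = (d - 7)*(d - 4)*(d - 3)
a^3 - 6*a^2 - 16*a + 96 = (a - 6)*(a - 4)*(a + 4)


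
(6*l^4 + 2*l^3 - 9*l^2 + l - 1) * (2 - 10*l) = -60*l^5 - 8*l^4 + 94*l^3 - 28*l^2 + 12*l - 2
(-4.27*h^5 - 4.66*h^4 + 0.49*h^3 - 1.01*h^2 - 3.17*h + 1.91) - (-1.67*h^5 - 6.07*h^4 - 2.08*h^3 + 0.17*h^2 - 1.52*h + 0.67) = -2.6*h^5 + 1.41*h^4 + 2.57*h^3 - 1.18*h^2 - 1.65*h + 1.24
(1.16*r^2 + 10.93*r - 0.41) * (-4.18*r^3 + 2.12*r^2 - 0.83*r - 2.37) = -4.8488*r^5 - 43.2282*r^4 + 23.9226*r^3 - 12.6903*r^2 - 25.5638*r + 0.9717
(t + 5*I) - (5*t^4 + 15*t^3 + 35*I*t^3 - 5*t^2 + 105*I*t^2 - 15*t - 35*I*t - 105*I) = -5*t^4 - 15*t^3 - 35*I*t^3 + 5*t^2 - 105*I*t^2 + 16*t + 35*I*t + 110*I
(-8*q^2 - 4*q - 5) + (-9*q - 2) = -8*q^2 - 13*q - 7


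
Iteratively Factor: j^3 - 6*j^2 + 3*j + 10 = (j + 1)*(j^2 - 7*j + 10) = (j - 2)*(j + 1)*(j - 5)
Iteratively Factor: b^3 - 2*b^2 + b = (b)*(b^2 - 2*b + 1) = b*(b - 1)*(b - 1)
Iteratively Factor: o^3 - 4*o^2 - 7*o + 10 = (o - 5)*(o^2 + o - 2) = (o - 5)*(o + 2)*(o - 1)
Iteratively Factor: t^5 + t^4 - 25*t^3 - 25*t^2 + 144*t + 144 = (t - 4)*(t^4 + 5*t^3 - 5*t^2 - 45*t - 36) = (t - 4)*(t + 3)*(t^3 + 2*t^2 - 11*t - 12) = (t - 4)*(t - 3)*(t + 3)*(t^2 + 5*t + 4) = (t - 4)*(t - 3)*(t + 1)*(t + 3)*(t + 4)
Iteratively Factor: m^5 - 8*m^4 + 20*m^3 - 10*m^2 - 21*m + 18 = (m - 1)*(m^4 - 7*m^3 + 13*m^2 + 3*m - 18) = (m - 1)*(m + 1)*(m^3 - 8*m^2 + 21*m - 18) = (m - 2)*(m - 1)*(m + 1)*(m^2 - 6*m + 9) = (m - 3)*(m - 2)*(m - 1)*(m + 1)*(m - 3)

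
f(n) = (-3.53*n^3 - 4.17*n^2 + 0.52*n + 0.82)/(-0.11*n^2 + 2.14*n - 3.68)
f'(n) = (0.22*n - 2.14)*(-3.53*n^3 - 4.17*n^2 + 0.52*n + 0.82)/(-0.11*n^2 + 2.14*n - 3.68)^2 + (-10.59*n^2 - 8.34*n + 0.52)/(-0.11*n^2 + 2.14*n - 3.68)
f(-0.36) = -0.06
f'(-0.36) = -0.51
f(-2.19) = -1.88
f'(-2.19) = 3.04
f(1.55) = 34.34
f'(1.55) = 158.81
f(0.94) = 3.01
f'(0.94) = 12.74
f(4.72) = -116.07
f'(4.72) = -37.00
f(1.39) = 17.42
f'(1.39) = 69.17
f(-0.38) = -0.05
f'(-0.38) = -0.50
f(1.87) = 570.69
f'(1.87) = 16522.76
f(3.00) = -74.55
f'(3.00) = -5.42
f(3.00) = -74.55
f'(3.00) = -5.42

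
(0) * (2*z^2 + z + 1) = 0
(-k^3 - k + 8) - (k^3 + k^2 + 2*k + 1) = -2*k^3 - k^2 - 3*k + 7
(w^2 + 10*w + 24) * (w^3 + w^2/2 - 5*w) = w^5 + 21*w^4/2 + 24*w^3 - 38*w^2 - 120*w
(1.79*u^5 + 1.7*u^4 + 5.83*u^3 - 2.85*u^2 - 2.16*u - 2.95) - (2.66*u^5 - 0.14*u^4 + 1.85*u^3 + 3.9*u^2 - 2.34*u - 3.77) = -0.87*u^5 + 1.84*u^4 + 3.98*u^3 - 6.75*u^2 + 0.18*u + 0.82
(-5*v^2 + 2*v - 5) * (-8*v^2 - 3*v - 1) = 40*v^4 - v^3 + 39*v^2 + 13*v + 5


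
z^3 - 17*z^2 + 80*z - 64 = (z - 8)^2*(z - 1)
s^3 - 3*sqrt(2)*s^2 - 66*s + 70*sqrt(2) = (s - 7*sqrt(2))*(s - sqrt(2))*(s + 5*sqrt(2))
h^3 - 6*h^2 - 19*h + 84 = (h - 7)*(h - 3)*(h + 4)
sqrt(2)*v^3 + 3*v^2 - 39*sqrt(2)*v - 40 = (v - 4*sqrt(2))*(v + 5*sqrt(2))*(sqrt(2)*v + 1)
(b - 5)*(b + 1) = b^2 - 4*b - 5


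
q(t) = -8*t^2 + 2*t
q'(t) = 2 - 16*t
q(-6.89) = -393.56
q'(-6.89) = 112.24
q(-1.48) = -20.48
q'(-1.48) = 25.68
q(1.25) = -10.00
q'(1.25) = -18.00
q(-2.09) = -39.12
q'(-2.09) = 35.44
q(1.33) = -11.49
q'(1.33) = -19.28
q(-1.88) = -32.04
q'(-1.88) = 32.08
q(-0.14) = -0.44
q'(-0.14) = 4.24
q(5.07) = -195.50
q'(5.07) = -79.12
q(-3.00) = -78.00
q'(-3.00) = 50.00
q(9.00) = -630.00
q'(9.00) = -142.00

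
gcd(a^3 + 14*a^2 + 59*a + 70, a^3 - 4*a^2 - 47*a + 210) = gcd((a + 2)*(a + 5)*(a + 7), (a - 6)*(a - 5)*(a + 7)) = a + 7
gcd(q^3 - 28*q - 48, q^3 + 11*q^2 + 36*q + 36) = q + 2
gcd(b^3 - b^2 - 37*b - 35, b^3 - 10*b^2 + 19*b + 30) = b + 1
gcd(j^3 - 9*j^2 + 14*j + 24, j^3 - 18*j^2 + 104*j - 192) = j^2 - 10*j + 24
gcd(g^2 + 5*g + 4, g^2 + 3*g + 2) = g + 1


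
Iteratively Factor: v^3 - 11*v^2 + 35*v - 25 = (v - 5)*(v^2 - 6*v + 5) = (v - 5)^2*(v - 1)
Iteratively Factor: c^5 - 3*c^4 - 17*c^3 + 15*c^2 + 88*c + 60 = (c - 3)*(c^4 - 17*c^2 - 36*c - 20) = (c - 3)*(c + 2)*(c^3 - 2*c^2 - 13*c - 10) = (c - 3)*(c + 2)^2*(c^2 - 4*c - 5) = (c - 5)*(c - 3)*(c + 2)^2*(c + 1)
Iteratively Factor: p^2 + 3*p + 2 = (p + 2)*(p + 1)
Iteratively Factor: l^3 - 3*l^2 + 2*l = (l - 1)*(l^2 - 2*l) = (l - 2)*(l - 1)*(l)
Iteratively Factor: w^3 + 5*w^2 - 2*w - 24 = (w + 3)*(w^2 + 2*w - 8) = (w - 2)*(w + 3)*(w + 4)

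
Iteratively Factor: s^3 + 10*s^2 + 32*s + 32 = (s + 4)*(s^2 + 6*s + 8) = (s + 2)*(s + 4)*(s + 4)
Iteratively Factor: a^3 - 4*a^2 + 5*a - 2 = (a - 1)*(a^2 - 3*a + 2) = (a - 1)^2*(a - 2)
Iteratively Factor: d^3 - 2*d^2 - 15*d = (d - 5)*(d^2 + 3*d) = (d - 5)*(d + 3)*(d)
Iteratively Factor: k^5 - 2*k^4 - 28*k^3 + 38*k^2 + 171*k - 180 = (k + 4)*(k^4 - 6*k^3 - 4*k^2 + 54*k - 45) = (k - 3)*(k + 4)*(k^3 - 3*k^2 - 13*k + 15) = (k - 5)*(k - 3)*(k + 4)*(k^2 + 2*k - 3) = (k - 5)*(k - 3)*(k + 3)*(k + 4)*(k - 1)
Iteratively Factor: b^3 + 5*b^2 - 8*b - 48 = (b + 4)*(b^2 + b - 12) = (b - 3)*(b + 4)*(b + 4)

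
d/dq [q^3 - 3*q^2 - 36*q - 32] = 3*q^2 - 6*q - 36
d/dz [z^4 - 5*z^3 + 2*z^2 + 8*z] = 4*z^3 - 15*z^2 + 4*z + 8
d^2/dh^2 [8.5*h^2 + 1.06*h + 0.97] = 17.0000000000000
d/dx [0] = 0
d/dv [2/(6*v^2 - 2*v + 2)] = (1 - 6*v)/(3*v^2 - v + 1)^2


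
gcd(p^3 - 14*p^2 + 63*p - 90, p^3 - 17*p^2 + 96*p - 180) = p^2 - 11*p + 30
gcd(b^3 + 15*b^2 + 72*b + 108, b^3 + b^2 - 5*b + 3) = b + 3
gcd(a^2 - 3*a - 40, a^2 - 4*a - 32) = a - 8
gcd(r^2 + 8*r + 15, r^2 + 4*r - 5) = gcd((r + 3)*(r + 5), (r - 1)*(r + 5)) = r + 5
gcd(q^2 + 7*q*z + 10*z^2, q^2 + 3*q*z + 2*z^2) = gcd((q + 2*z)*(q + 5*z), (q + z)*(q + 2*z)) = q + 2*z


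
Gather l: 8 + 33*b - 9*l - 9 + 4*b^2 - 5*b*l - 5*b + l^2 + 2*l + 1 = 4*b^2 + 28*b + l^2 + l*(-5*b - 7)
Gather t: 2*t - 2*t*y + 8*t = t*(10 - 2*y)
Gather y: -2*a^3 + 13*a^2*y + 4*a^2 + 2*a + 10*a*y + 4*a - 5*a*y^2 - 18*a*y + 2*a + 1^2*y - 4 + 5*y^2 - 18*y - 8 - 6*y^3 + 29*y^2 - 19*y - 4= -2*a^3 + 4*a^2 + 8*a - 6*y^3 + y^2*(34 - 5*a) + y*(13*a^2 - 8*a - 36) - 16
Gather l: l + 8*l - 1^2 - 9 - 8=9*l - 18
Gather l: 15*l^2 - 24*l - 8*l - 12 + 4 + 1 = 15*l^2 - 32*l - 7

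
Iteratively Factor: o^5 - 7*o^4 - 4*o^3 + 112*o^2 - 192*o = (o + 4)*(o^4 - 11*o^3 + 40*o^2 - 48*o) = (o - 4)*(o + 4)*(o^3 - 7*o^2 + 12*o) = (o - 4)*(o - 3)*(o + 4)*(o^2 - 4*o) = (o - 4)^2*(o - 3)*(o + 4)*(o)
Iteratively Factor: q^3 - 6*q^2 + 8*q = (q - 4)*(q^2 - 2*q) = (q - 4)*(q - 2)*(q)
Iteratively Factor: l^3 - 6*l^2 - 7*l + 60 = (l - 4)*(l^2 - 2*l - 15) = (l - 4)*(l + 3)*(l - 5)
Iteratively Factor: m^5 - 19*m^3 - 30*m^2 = (m + 3)*(m^4 - 3*m^3 - 10*m^2) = (m - 5)*(m + 3)*(m^3 + 2*m^2) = m*(m - 5)*(m + 3)*(m^2 + 2*m) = m*(m - 5)*(m + 2)*(m + 3)*(m)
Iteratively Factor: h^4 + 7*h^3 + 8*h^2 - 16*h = (h + 4)*(h^3 + 3*h^2 - 4*h) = (h - 1)*(h + 4)*(h^2 + 4*h) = (h - 1)*(h + 4)^2*(h)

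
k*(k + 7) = k^2 + 7*k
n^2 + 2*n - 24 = (n - 4)*(n + 6)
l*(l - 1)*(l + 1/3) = l^3 - 2*l^2/3 - l/3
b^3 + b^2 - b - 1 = (b - 1)*(b + 1)^2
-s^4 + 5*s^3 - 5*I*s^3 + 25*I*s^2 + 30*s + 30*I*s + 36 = (s - 6)*(s + 6*I)*(I*s + 1)*(I*s + I)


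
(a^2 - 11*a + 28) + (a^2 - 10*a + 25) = 2*a^2 - 21*a + 53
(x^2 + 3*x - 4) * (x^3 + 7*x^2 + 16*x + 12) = x^5 + 10*x^4 + 33*x^3 + 32*x^2 - 28*x - 48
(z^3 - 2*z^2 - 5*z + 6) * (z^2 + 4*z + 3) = z^5 + 2*z^4 - 10*z^3 - 20*z^2 + 9*z + 18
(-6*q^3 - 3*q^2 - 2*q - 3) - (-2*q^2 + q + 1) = -6*q^3 - q^2 - 3*q - 4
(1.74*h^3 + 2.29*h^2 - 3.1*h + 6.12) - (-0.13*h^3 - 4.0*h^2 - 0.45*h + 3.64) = 1.87*h^3 + 6.29*h^2 - 2.65*h + 2.48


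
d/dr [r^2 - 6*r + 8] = 2*r - 6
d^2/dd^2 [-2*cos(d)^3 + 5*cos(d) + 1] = (1 - 18*sin(d)^2)*cos(d)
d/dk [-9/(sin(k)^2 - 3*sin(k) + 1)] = 9*(2*sin(k) - 3)*cos(k)/(sin(k)^2 - 3*sin(k) + 1)^2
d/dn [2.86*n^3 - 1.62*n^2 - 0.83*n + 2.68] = 8.58*n^2 - 3.24*n - 0.83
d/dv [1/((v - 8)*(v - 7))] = (15 - 2*v)/(v^4 - 30*v^3 + 337*v^2 - 1680*v + 3136)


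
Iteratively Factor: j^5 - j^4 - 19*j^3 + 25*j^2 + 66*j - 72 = (j - 3)*(j^4 + 2*j^3 - 13*j^2 - 14*j + 24) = (j - 3)*(j + 2)*(j^3 - 13*j + 12) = (j - 3)*(j - 1)*(j + 2)*(j^2 + j - 12) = (j - 3)^2*(j - 1)*(j + 2)*(j + 4)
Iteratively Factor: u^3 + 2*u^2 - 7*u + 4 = (u + 4)*(u^2 - 2*u + 1) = (u - 1)*(u + 4)*(u - 1)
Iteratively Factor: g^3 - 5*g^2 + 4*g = (g - 4)*(g^2 - g) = (g - 4)*(g - 1)*(g)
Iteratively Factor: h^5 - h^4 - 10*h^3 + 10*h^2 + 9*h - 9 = (h + 3)*(h^4 - 4*h^3 + 2*h^2 + 4*h - 3) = (h + 1)*(h + 3)*(h^3 - 5*h^2 + 7*h - 3) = (h - 1)*(h + 1)*(h + 3)*(h^2 - 4*h + 3) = (h - 3)*(h - 1)*(h + 1)*(h + 3)*(h - 1)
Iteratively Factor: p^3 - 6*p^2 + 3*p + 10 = (p - 5)*(p^2 - p - 2) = (p - 5)*(p + 1)*(p - 2)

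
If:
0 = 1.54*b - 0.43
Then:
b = 0.28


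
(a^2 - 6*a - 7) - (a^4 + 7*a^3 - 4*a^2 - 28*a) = -a^4 - 7*a^3 + 5*a^2 + 22*a - 7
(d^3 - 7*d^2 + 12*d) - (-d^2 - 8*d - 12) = d^3 - 6*d^2 + 20*d + 12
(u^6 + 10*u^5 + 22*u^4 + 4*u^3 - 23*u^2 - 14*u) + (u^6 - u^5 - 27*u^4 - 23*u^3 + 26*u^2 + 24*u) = 2*u^6 + 9*u^5 - 5*u^4 - 19*u^3 + 3*u^2 + 10*u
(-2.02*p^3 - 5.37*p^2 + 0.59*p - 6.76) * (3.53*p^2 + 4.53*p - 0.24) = -7.1306*p^5 - 28.1067*p^4 - 21.7586*p^3 - 19.9013*p^2 - 30.7644*p + 1.6224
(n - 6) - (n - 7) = 1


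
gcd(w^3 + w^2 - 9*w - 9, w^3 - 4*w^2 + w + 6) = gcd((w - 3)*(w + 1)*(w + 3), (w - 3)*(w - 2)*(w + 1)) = w^2 - 2*w - 3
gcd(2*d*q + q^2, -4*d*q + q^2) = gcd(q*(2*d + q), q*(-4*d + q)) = q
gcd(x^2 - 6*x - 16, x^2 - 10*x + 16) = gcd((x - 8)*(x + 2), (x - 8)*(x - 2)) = x - 8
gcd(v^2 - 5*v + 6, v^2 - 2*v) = v - 2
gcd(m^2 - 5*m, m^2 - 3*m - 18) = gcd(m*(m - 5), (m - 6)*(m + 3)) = 1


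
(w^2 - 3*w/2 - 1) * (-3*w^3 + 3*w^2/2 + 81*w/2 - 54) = -3*w^5 + 6*w^4 + 165*w^3/4 - 465*w^2/4 + 81*w/2 + 54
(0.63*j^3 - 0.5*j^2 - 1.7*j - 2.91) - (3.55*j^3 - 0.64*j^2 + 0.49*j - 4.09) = -2.92*j^3 + 0.14*j^2 - 2.19*j + 1.18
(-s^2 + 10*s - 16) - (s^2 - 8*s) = -2*s^2 + 18*s - 16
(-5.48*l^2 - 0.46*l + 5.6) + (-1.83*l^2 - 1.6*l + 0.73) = -7.31*l^2 - 2.06*l + 6.33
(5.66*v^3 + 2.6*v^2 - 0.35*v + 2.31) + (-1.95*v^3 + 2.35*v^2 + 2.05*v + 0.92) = 3.71*v^3 + 4.95*v^2 + 1.7*v + 3.23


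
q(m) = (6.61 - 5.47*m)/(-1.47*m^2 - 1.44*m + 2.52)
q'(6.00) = -0.05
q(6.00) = 0.44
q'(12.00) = -0.02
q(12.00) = 0.26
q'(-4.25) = -0.72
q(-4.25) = -1.67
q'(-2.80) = -4.92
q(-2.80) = -4.41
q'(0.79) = 28.07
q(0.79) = 4.92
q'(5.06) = -0.06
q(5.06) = 0.50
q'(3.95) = -0.08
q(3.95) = 0.57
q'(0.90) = 6051.94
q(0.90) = 50.66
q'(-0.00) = -0.67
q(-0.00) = 2.62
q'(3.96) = -0.08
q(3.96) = 0.57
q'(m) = (6.61 - 5.47*m)*(2.94*m + 1.44)/(-1.47*m^2 - 1.44*m + 2.52)^2 - 5.47/(-1.47*m^2 - 1.44*m + 2.52) = (-8.0409*m^2 + 19.4334*m - 4.266)/(2.1609*m^4 + 4.2336*m^3 - 5.3352*m^2 - 7.2576*m + 6.3504)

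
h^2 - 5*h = h*(h - 5)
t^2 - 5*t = t*(t - 5)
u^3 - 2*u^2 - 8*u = u*(u - 4)*(u + 2)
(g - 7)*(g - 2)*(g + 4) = g^3 - 5*g^2 - 22*g + 56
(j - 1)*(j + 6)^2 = j^3 + 11*j^2 + 24*j - 36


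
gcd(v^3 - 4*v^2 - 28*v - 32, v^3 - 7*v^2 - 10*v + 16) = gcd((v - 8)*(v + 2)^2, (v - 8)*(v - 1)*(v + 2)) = v^2 - 6*v - 16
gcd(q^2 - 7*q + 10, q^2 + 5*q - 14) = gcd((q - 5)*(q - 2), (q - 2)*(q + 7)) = q - 2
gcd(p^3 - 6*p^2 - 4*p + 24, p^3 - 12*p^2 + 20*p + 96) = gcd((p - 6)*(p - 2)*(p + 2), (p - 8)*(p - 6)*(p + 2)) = p^2 - 4*p - 12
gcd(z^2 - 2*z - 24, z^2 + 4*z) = z + 4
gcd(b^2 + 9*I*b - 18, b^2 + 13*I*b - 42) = b + 6*I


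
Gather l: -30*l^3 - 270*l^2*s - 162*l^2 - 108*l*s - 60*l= -30*l^3 + l^2*(-270*s - 162) + l*(-108*s - 60)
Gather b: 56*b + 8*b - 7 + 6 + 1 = 64*b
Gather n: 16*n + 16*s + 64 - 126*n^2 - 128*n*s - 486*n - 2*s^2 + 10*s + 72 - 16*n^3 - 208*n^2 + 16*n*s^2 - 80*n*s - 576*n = -16*n^3 - 334*n^2 + n*(16*s^2 - 208*s - 1046) - 2*s^2 + 26*s + 136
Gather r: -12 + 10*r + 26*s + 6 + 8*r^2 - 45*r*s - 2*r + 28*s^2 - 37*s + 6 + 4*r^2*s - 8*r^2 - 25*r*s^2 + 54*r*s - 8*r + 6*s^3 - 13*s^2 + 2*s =4*r^2*s + r*(-25*s^2 + 9*s) + 6*s^3 + 15*s^2 - 9*s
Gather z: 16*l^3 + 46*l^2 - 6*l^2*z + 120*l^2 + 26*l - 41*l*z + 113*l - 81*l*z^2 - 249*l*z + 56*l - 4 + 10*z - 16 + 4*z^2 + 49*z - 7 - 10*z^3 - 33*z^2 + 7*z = 16*l^3 + 166*l^2 + 195*l - 10*z^3 + z^2*(-81*l - 29) + z*(-6*l^2 - 290*l + 66) - 27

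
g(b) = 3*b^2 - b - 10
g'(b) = 6*b - 1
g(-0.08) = -9.90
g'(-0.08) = -1.48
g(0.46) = -9.83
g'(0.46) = 1.76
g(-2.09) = 5.19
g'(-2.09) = -13.54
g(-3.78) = 36.65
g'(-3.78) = -23.68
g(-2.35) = 8.92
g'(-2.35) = -15.10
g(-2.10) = 5.33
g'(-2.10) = -13.60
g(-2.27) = 7.73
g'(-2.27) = -14.62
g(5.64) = 79.79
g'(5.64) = 32.84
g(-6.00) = 104.00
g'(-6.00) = -37.00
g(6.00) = 92.00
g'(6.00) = 35.00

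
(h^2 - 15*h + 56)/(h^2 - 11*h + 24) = (h - 7)/(h - 3)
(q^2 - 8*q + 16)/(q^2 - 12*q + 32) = (q - 4)/(q - 8)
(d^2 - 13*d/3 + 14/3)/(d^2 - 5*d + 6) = (d - 7/3)/(d - 3)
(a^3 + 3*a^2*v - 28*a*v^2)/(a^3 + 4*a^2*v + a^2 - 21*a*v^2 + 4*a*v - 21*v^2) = a*(-a + 4*v)/(-a^2 + 3*a*v - a + 3*v)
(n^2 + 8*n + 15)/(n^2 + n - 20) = (n + 3)/(n - 4)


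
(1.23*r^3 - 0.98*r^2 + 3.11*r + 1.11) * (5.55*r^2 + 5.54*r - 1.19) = 6.8265*r^5 + 1.3752*r^4 + 10.3676*r^3 + 24.5561*r^2 + 2.4485*r - 1.3209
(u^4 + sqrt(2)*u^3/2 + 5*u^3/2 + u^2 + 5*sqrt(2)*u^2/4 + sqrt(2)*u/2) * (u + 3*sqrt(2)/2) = u^5 + 5*u^4/2 + 2*sqrt(2)*u^4 + 5*u^3/2 + 5*sqrt(2)*u^3 + 2*sqrt(2)*u^2 + 15*u^2/4 + 3*u/2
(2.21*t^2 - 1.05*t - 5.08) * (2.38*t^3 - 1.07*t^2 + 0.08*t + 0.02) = 5.2598*t^5 - 4.8637*t^4 - 10.7901*t^3 + 5.3958*t^2 - 0.4274*t - 0.1016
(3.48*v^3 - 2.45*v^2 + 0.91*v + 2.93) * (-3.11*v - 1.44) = -10.8228*v^4 + 2.6083*v^3 + 0.6979*v^2 - 10.4227*v - 4.2192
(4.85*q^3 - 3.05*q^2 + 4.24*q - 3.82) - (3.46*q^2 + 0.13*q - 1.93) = 4.85*q^3 - 6.51*q^2 + 4.11*q - 1.89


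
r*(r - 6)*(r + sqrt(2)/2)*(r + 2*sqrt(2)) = r^4 - 6*r^3 + 5*sqrt(2)*r^3/2 - 15*sqrt(2)*r^2 + 2*r^2 - 12*r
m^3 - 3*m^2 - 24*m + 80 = (m - 4)^2*(m + 5)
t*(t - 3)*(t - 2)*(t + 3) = t^4 - 2*t^3 - 9*t^2 + 18*t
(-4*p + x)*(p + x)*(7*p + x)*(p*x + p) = -28*p^4*x - 28*p^4 - 25*p^3*x^2 - 25*p^3*x + 4*p^2*x^3 + 4*p^2*x^2 + p*x^4 + p*x^3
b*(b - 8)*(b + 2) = b^3 - 6*b^2 - 16*b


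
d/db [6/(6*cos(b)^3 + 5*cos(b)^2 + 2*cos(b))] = 12*(9*sin(b) + sin(b)/cos(b)^2 + 5*tan(b))/(-6*sin(b)^2 + 5*cos(b) + 8)^2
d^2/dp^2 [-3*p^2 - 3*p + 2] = -6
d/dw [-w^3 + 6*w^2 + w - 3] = -3*w^2 + 12*w + 1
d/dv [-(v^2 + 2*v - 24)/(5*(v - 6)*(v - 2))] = 2*(5*v^2 - 36*v + 84)/(5*(v^4 - 16*v^3 + 88*v^2 - 192*v + 144))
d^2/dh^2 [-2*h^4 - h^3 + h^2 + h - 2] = -24*h^2 - 6*h + 2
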